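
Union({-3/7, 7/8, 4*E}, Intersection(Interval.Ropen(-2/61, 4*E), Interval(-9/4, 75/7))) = Union({-3/7, 4*E}, Interval(-2/61, 75/7))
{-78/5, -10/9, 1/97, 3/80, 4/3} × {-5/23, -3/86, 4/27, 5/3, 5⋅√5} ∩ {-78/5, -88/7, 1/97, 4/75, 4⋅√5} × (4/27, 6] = {-78/5, 1/97} × {5/3}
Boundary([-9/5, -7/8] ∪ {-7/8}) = {-9/5, -7/8}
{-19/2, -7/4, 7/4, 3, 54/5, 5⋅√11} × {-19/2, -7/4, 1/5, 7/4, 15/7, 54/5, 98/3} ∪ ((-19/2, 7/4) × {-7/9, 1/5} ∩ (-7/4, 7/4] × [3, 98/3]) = {-19/2, -7/4, 7/4, 3, 54/5, 5⋅√11} × {-19/2, -7/4, 1/5, 7/4, 15/7, 54/5, 98/3}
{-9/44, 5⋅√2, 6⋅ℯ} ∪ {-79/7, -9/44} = {-79/7, -9/44, 5⋅√2, 6⋅ℯ}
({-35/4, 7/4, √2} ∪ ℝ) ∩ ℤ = ℤ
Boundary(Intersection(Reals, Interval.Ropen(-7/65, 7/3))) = {-7/65, 7/3}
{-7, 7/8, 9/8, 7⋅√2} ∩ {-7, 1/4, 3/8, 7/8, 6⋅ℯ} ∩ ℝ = {-7, 7/8}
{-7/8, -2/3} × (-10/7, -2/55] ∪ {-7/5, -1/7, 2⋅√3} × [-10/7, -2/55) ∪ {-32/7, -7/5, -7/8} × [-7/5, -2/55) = ({-7/8, -2/3} × (-10/7, -2/55]) ∪ ({-32/7, -7/5, -7/8} × [-7/5, -2/55)) ∪ ({-7/5, -1/7, 2⋅√3} × [-10/7, -2/55))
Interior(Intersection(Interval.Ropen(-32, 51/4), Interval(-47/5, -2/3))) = Interval.open(-47/5, -2/3)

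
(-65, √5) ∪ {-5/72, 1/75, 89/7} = (-65, √5) ∪ {89/7}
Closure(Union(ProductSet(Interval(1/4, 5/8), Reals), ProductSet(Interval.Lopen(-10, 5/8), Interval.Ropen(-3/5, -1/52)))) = Union(ProductSet({-10, 5/8}, Interval(-3/5, -1/52)), ProductSet(Interval.Lopen(-10, 5/8), Interval.Ropen(-3/5, -1/52)), ProductSet(Interval(1/4, 5/8), Reals), ProductSet(Union({5/8}, Interval(-10, 1/4)), {-3/5, -1/52}))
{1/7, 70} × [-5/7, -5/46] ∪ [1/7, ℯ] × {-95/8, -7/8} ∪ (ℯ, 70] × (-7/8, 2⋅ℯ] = ({1/7, 70} × [-5/7, -5/46]) ∪ ([1/7, ℯ] × {-95/8, -7/8}) ∪ ((ℯ, 70] × (-7/8, 2⋅ℯ])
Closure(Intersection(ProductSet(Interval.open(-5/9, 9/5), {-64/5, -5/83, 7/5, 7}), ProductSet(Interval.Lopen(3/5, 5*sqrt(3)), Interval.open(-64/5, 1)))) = ProductSet(Interval(3/5, 9/5), {-5/83})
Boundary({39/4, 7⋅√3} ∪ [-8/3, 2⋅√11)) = {-8/3, 39/4, 2⋅√11, 7⋅√3}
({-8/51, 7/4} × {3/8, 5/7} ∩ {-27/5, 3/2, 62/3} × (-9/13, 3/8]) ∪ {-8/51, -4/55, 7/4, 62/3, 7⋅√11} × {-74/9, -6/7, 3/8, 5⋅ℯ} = {-8/51, -4/55, 7/4, 62/3, 7⋅√11} × {-74/9, -6/7, 3/8, 5⋅ℯ}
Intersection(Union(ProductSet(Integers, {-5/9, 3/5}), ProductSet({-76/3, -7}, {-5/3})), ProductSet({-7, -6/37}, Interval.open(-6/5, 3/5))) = ProductSet({-7}, {-5/9})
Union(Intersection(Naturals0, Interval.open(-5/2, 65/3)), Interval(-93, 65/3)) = Union(Interval(-93, 65/3), Range(0, 22, 1))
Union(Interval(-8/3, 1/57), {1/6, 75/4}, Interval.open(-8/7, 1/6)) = Union({75/4}, Interval(-8/3, 1/6))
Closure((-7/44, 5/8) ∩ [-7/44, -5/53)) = [-7/44, -5/53]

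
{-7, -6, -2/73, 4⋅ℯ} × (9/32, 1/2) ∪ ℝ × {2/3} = (ℝ × {2/3}) ∪ ({-7, -6, -2/73, 4⋅ℯ} × (9/32, 1/2))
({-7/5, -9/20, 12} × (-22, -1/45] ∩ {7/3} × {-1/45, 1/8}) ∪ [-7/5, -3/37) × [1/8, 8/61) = [-7/5, -3/37) × [1/8, 8/61)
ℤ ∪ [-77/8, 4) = ℤ ∪ [-77/8, 4]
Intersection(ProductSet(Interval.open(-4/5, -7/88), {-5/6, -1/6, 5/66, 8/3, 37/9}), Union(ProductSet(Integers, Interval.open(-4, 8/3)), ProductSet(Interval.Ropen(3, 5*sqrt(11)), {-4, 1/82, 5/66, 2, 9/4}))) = EmptySet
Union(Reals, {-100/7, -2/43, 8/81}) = Reals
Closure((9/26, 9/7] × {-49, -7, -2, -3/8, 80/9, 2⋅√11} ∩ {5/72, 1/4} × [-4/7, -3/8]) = ∅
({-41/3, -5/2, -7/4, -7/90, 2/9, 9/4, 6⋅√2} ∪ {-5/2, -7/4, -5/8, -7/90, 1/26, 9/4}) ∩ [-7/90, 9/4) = {-7/90, 1/26, 2/9}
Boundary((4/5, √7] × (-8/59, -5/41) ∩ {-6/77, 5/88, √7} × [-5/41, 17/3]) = ∅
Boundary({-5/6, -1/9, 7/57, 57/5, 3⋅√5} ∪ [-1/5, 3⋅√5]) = {-5/6, -1/5, 57/5, 3⋅√5}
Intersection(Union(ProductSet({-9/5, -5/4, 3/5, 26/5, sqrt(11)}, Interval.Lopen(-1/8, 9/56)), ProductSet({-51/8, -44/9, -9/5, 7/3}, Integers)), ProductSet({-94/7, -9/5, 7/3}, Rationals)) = Union(ProductSet({-9/5}, Intersection(Interval.Lopen(-1/8, 9/56), Rationals)), ProductSet({-9/5, 7/3}, Integers))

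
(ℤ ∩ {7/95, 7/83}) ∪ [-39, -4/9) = [-39, -4/9)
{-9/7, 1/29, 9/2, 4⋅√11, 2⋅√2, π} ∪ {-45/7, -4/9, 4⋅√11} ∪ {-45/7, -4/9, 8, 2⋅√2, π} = {-45/7, -9/7, -4/9, 1/29, 9/2, 8, 4⋅√11, 2⋅√2, π}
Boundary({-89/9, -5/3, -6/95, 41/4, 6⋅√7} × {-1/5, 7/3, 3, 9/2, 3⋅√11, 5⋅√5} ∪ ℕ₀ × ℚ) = (ℕ₀ × ℝ) ∪ ({-89/9, -5/3, -6/95, 41/4, 6⋅√7} × {-1/5, 7/3, 3, 9/2, 3⋅√11, 5⋅√5})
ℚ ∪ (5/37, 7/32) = ℚ ∪ [5/37, 7/32]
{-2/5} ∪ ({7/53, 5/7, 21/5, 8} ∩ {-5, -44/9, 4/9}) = {-2/5}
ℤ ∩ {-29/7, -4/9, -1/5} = ∅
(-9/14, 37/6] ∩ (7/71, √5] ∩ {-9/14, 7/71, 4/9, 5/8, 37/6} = {4/9, 5/8}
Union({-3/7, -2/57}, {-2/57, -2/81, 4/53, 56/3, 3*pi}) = {-3/7, -2/57, -2/81, 4/53, 56/3, 3*pi}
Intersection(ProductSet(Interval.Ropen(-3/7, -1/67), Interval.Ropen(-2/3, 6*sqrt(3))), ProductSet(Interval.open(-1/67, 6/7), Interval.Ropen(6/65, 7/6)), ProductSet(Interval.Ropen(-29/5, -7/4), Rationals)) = EmptySet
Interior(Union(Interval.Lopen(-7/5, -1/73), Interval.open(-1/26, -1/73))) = Interval.open(-7/5, -1/73)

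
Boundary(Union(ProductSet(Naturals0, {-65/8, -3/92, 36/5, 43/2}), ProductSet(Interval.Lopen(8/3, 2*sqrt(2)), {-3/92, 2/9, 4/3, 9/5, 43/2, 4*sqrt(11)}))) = Union(ProductSet(Interval(8/3, 2*sqrt(2)), {-3/92, 2/9, 4/3, 9/5, 43/2, 4*sqrt(11)}), ProductSet(Naturals0, {-65/8, -3/92, 36/5, 43/2}))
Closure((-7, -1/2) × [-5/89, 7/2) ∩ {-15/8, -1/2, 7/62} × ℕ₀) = {-15/8} × {0, 1, 2, 3}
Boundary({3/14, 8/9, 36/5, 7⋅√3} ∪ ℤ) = ℤ ∪ {3/14, 8/9, 36/5, 7⋅√3}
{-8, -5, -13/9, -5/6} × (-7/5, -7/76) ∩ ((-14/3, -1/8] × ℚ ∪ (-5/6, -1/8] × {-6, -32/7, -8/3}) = {-13/9, -5/6} × (ℚ ∩ (-7/5, -7/76))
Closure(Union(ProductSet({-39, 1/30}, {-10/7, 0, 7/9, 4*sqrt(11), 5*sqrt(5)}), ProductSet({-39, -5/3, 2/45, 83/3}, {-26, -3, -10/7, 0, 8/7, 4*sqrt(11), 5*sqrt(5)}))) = Union(ProductSet({-39, 1/30}, {-10/7, 0, 7/9, 4*sqrt(11), 5*sqrt(5)}), ProductSet({-39, -5/3, 2/45, 83/3}, {-26, -3, -10/7, 0, 8/7, 4*sqrt(11), 5*sqrt(5)}))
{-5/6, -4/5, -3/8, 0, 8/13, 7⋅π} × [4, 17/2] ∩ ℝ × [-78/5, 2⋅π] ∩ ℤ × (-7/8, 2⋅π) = {0} × [4, 2⋅π)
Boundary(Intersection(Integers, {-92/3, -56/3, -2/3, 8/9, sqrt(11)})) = EmptySet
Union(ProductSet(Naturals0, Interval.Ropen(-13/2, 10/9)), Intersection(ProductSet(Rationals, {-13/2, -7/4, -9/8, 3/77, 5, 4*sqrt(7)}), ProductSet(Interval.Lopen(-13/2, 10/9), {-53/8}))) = ProductSet(Naturals0, Interval.Ropen(-13/2, 10/9))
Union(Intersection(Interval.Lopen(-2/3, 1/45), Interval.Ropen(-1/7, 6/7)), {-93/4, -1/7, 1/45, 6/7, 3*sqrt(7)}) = Union({-93/4, 6/7, 3*sqrt(7)}, Interval(-1/7, 1/45))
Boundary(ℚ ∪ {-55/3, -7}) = ℝ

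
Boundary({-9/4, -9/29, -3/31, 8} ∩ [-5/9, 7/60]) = {-9/29, -3/31}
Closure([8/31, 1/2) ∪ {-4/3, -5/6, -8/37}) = {-4/3, -5/6, -8/37} ∪ [8/31, 1/2]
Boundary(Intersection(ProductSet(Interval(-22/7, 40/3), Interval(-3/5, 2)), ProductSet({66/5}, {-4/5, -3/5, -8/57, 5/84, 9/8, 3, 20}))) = ProductSet({66/5}, {-3/5, -8/57, 5/84, 9/8})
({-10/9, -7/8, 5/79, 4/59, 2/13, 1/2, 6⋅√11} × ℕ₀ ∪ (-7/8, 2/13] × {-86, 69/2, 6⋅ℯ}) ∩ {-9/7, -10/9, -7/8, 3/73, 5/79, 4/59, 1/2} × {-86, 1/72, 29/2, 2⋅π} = {3/73, 5/79, 4/59} × {-86}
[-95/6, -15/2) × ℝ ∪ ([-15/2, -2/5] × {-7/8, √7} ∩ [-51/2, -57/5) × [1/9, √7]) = [-95/6, -15/2) × ℝ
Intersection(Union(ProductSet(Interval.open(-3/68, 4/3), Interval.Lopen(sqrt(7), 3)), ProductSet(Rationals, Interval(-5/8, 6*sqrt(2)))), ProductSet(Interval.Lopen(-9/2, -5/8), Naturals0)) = ProductSet(Intersection(Interval.Lopen(-9/2, -5/8), Rationals), Range(0, 9, 1))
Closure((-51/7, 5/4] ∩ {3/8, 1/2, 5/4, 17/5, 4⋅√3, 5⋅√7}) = {3/8, 1/2, 5/4}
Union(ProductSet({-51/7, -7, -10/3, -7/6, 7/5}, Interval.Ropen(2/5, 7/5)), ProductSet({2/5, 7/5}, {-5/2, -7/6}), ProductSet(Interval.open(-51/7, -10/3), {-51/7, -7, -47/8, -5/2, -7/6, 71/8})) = Union(ProductSet({2/5, 7/5}, {-5/2, -7/6}), ProductSet({-51/7, -7, -10/3, -7/6, 7/5}, Interval.Ropen(2/5, 7/5)), ProductSet(Interval.open(-51/7, -10/3), {-51/7, -7, -47/8, -5/2, -7/6, 71/8}))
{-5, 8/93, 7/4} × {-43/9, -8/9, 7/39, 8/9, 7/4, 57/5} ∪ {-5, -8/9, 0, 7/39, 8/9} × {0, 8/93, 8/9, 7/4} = ({-5, 8/93, 7/4} × {-43/9, -8/9, 7/39, 8/9, 7/4, 57/5}) ∪ ({-5, -8/9, 0, 7/39, 8/9} × {0, 8/93, 8/9, 7/4})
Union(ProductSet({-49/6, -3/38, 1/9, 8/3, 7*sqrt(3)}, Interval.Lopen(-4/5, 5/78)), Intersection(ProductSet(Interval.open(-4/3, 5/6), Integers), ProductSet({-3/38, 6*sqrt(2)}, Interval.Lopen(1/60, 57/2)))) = Union(ProductSet({-3/38}, Range(1, 29, 1)), ProductSet({-49/6, -3/38, 1/9, 8/3, 7*sqrt(3)}, Interval.Lopen(-4/5, 5/78)))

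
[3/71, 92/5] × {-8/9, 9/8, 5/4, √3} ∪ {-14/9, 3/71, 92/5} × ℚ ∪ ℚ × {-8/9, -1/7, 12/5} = ({-14/9, 3/71, 92/5} × ℚ) ∪ (ℚ × {-8/9, -1/7, 12/5}) ∪ ([3/71, 92/5] × {-8/9, 9/8, 5/4, √3})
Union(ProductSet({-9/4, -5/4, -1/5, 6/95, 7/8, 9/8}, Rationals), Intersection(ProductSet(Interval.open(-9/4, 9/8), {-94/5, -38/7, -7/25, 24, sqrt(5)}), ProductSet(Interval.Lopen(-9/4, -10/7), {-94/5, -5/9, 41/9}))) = Union(ProductSet({-9/4, -5/4, -1/5, 6/95, 7/8, 9/8}, Rationals), ProductSet(Interval.Lopen(-9/4, -10/7), {-94/5}))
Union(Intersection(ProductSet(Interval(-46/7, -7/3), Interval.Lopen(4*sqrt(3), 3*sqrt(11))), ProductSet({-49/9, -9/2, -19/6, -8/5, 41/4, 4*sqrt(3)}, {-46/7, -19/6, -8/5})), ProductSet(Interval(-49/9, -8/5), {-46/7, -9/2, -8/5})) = ProductSet(Interval(-49/9, -8/5), {-46/7, -9/2, -8/5})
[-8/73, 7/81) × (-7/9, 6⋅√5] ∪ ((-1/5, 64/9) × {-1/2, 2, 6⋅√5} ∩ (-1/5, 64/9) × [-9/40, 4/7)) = [-8/73, 7/81) × (-7/9, 6⋅√5]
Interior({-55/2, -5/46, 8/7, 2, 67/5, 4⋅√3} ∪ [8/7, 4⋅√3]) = (8/7, 4⋅√3)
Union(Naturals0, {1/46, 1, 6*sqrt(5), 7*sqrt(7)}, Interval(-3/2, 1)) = Union({6*sqrt(5), 7*sqrt(7)}, Interval(-3/2, 1), Naturals0)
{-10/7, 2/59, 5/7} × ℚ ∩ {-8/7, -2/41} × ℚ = ∅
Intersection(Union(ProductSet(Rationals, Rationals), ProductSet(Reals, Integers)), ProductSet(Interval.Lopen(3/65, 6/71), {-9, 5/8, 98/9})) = Union(ProductSet(Intersection(Interval.Lopen(3/65, 6/71), Rationals), {-9, 5/8, 98/9}), ProductSet(Interval.Lopen(3/65, 6/71), {-9}))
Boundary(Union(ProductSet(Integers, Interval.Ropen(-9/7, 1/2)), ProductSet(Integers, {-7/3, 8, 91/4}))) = ProductSet(Integers, Union({-7/3, 8, 91/4}, Interval(-9/7, 1/2)))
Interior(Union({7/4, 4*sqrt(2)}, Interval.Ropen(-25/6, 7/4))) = Interval.open(-25/6, 7/4)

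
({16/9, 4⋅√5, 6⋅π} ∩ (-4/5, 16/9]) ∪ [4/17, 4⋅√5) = [4/17, 4⋅√5)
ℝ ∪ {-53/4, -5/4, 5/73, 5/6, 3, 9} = ℝ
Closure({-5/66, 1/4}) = {-5/66, 1/4}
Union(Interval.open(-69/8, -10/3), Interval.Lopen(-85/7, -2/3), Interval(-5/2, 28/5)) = Interval.Lopen(-85/7, 28/5)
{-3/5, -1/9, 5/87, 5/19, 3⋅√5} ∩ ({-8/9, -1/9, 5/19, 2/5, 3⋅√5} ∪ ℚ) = {-3/5, -1/9, 5/87, 5/19, 3⋅√5}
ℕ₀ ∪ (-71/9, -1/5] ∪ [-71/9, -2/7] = [-71/9, -1/5] ∪ ℕ₀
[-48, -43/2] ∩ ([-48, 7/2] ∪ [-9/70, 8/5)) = [-48, -43/2]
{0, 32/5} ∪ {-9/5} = {-9/5, 0, 32/5}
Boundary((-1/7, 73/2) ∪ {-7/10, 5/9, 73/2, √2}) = {-7/10, -1/7, 73/2}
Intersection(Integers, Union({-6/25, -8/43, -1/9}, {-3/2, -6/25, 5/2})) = EmptySet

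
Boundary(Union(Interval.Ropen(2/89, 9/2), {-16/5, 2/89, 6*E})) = {-16/5, 2/89, 9/2, 6*E}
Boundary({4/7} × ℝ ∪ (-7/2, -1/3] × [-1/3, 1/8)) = ({4/7} × (-∞, ∞)) ∪ ({-7/2, -1/3} × [-1/3, 1/8]) ∪ ([-7/2, -1/3] × {-1/3, 1/8})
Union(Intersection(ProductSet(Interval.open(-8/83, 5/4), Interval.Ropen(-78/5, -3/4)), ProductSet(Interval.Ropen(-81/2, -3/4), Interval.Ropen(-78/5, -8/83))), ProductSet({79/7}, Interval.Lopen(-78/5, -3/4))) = ProductSet({79/7}, Interval.Lopen(-78/5, -3/4))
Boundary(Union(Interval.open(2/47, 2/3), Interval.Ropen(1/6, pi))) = {2/47, pi}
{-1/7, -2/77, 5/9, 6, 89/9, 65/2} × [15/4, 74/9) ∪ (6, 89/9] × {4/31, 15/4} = ((6, 89/9] × {4/31, 15/4}) ∪ ({-1/7, -2/77, 5/9, 6, 89/9, 65/2} × [15/4, 74/9))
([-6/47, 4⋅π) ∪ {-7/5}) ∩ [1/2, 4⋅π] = [1/2, 4⋅π)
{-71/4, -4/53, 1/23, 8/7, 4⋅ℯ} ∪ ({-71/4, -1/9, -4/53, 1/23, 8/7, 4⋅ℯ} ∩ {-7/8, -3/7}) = {-71/4, -4/53, 1/23, 8/7, 4⋅ℯ}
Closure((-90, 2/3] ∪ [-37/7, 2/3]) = [-90, 2/3]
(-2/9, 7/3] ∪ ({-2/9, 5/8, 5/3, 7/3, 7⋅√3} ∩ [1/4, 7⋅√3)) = (-2/9, 7/3]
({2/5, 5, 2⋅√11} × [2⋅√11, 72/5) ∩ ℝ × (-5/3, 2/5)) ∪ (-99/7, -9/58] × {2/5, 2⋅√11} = (-99/7, -9/58] × {2/5, 2⋅√11}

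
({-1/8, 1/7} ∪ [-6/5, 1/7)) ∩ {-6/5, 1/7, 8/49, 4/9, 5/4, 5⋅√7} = {-6/5, 1/7}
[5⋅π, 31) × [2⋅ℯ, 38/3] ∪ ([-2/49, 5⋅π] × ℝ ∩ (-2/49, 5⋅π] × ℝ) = ((-2/49, 5⋅π] × ℝ) ∪ ([5⋅π, 31) × [2⋅ℯ, 38/3])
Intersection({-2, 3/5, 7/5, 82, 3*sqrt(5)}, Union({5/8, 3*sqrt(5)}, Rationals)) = {-2, 3/5, 7/5, 82, 3*sqrt(5)}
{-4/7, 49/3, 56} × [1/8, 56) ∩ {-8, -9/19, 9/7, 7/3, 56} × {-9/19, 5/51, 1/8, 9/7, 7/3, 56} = {56} × {1/8, 9/7, 7/3}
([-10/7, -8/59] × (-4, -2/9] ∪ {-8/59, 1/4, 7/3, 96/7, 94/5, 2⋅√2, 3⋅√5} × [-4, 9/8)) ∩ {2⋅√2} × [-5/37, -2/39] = {2⋅√2} × [-5/37, -2/39]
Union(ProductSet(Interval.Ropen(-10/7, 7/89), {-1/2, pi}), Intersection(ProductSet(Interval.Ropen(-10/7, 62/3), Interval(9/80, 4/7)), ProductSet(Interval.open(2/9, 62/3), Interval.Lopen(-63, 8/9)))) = Union(ProductSet(Interval.Ropen(-10/7, 7/89), {-1/2, pi}), ProductSet(Interval.open(2/9, 62/3), Interval(9/80, 4/7)))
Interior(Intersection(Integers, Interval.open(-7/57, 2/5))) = EmptySet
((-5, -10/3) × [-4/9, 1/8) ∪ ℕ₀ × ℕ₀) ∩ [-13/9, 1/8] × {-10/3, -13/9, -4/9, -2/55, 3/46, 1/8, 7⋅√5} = ∅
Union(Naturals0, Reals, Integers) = Reals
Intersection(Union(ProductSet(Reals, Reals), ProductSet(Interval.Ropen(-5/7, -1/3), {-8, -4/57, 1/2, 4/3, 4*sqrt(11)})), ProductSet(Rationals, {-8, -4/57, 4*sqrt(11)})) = ProductSet(Rationals, {-8, -4/57, 4*sqrt(11)})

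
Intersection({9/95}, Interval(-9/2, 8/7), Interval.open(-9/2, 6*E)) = {9/95}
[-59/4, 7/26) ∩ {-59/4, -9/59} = {-59/4, -9/59}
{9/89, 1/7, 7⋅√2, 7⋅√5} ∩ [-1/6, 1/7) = {9/89}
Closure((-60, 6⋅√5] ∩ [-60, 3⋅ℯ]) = [-60, 3⋅ℯ]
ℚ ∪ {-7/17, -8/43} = ℚ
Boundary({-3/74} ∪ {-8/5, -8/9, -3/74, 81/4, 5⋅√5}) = {-8/5, -8/9, -3/74, 81/4, 5⋅√5}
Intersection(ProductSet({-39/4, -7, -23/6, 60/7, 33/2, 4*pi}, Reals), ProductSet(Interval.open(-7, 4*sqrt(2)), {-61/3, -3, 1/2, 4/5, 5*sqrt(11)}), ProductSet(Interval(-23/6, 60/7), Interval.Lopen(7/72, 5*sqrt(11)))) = ProductSet({-23/6}, {1/2, 4/5, 5*sqrt(11)})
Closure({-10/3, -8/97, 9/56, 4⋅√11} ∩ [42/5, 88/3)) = {4⋅√11}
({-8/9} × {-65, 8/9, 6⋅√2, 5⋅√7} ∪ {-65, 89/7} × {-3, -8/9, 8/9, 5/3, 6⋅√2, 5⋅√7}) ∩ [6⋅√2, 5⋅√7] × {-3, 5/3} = {89/7} × {-3, 5/3}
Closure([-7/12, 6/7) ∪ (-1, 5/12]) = [-1, 6/7]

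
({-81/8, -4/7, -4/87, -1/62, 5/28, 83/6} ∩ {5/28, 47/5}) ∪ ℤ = ℤ ∪ {5/28}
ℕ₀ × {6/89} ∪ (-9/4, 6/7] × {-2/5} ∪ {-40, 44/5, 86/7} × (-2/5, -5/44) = (ℕ₀ × {6/89}) ∪ ((-9/4, 6/7] × {-2/5}) ∪ ({-40, 44/5, 86/7} × (-2/5, -5/44))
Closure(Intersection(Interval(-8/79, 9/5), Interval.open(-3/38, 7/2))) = Interval(-3/38, 9/5)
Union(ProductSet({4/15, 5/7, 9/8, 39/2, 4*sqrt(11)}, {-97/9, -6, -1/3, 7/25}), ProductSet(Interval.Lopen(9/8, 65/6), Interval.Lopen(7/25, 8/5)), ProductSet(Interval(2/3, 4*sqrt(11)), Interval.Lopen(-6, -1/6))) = Union(ProductSet({4/15, 5/7, 9/8, 39/2, 4*sqrt(11)}, {-97/9, -6, -1/3, 7/25}), ProductSet(Interval(2/3, 4*sqrt(11)), Interval.Lopen(-6, -1/6)), ProductSet(Interval.Lopen(9/8, 65/6), Interval.Lopen(7/25, 8/5)))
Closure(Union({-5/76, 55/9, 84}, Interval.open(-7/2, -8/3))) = Union({-5/76, 55/9, 84}, Interval(-7/2, -8/3))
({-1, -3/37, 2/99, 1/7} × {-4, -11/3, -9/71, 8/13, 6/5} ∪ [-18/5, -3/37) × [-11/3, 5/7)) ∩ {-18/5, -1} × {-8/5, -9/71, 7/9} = {-18/5, -1} × {-8/5, -9/71}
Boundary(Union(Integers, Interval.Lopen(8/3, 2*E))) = Union(Complement(Integers, Interval.open(8/3, 2*E)), {8/3, 2*E})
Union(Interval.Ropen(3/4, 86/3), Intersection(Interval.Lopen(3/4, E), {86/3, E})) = Interval.Ropen(3/4, 86/3)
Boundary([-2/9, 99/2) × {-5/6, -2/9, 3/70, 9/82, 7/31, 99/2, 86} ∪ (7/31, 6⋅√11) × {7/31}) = [-2/9, 99/2] × {-5/6, -2/9, 3/70, 9/82, 7/31, 99/2, 86}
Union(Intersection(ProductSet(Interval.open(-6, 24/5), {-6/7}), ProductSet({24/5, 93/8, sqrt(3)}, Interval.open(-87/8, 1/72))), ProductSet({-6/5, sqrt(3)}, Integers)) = Union(ProductSet({sqrt(3)}, {-6/7}), ProductSet({-6/5, sqrt(3)}, Integers))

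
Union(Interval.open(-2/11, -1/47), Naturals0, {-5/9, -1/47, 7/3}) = Union({-5/9, 7/3}, Interval.Lopen(-2/11, -1/47), Naturals0)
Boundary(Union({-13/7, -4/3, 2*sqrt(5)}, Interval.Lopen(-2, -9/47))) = {-2, -9/47, 2*sqrt(5)}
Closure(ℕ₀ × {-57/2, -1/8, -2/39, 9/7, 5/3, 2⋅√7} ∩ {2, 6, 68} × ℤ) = ∅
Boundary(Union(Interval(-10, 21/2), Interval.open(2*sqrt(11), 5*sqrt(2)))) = {-10, 21/2}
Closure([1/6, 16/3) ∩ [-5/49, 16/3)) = [1/6, 16/3]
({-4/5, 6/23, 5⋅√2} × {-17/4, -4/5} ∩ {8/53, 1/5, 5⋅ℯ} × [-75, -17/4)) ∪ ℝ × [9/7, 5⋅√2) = ℝ × [9/7, 5⋅√2)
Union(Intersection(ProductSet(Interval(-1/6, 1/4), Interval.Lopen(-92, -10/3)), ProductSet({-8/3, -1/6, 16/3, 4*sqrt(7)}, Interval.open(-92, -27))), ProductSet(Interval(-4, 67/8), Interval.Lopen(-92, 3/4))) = ProductSet(Interval(-4, 67/8), Interval.Lopen(-92, 3/4))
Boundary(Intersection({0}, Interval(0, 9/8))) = {0}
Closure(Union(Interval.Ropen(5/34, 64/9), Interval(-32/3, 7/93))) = Union(Interval(-32/3, 7/93), Interval(5/34, 64/9))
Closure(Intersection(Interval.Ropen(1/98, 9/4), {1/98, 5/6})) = {1/98, 5/6}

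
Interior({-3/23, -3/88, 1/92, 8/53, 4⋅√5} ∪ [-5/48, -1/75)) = (-5/48, -1/75)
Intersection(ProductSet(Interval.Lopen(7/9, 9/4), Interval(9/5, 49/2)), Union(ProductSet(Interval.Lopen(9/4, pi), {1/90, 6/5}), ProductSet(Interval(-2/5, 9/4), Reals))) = ProductSet(Interval.Lopen(7/9, 9/4), Interval(9/5, 49/2))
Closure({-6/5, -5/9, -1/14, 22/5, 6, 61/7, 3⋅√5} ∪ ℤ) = ℤ ∪ {-6/5, -5/9, -1/14, 22/5, 61/7, 3⋅√5}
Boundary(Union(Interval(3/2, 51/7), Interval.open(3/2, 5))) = {3/2, 51/7}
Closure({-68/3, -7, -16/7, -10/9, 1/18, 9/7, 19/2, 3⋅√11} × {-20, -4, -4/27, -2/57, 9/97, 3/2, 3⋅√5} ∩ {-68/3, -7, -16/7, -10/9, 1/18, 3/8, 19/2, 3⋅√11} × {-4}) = {-68/3, -7, -16/7, -10/9, 1/18, 19/2, 3⋅√11} × {-4}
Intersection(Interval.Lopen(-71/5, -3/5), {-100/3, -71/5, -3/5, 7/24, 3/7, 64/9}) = {-3/5}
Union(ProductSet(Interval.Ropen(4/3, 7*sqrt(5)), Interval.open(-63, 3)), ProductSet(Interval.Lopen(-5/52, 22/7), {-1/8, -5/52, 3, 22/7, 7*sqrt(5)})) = Union(ProductSet(Interval.Lopen(-5/52, 22/7), {-1/8, -5/52, 3, 22/7, 7*sqrt(5)}), ProductSet(Interval.Ropen(4/3, 7*sqrt(5)), Interval.open(-63, 3)))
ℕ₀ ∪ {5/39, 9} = ℕ₀ ∪ {5/39}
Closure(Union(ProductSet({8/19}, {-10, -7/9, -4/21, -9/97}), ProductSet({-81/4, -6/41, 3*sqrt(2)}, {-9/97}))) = Union(ProductSet({8/19}, {-10, -7/9, -4/21, -9/97}), ProductSet({-81/4, -6/41, 3*sqrt(2)}, {-9/97}))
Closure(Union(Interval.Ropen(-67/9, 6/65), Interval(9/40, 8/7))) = Union(Interval(-67/9, 6/65), Interval(9/40, 8/7))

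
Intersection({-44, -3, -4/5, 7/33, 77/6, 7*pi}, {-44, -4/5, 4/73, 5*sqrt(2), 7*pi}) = {-44, -4/5, 7*pi}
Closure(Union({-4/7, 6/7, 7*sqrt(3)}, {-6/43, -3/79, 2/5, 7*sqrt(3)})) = {-4/7, -6/43, -3/79, 2/5, 6/7, 7*sqrt(3)}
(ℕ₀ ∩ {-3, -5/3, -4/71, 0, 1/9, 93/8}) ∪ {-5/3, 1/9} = {-5/3, 0, 1/9}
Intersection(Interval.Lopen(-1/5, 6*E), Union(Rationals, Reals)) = Interval.Lopen(-1/5, 6*E)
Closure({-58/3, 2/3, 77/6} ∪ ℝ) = ℝ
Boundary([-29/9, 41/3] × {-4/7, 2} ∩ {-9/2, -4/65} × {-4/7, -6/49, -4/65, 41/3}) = {-4/65} × {-4/7}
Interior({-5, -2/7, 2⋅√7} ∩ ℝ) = ∅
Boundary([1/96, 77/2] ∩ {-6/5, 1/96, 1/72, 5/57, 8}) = {1/96, 1/72, 5/57, 8}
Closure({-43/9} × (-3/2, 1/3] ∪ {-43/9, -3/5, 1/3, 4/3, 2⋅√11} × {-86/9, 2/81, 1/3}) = ({-43/9} × [-3/2, 1/3]) ∪ ({-43/9, -3/5, 1/3, 4/3, 2⋅√11} × {-86/9, 2/81, 1/3})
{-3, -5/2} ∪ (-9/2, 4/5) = (-9/2, 4/5)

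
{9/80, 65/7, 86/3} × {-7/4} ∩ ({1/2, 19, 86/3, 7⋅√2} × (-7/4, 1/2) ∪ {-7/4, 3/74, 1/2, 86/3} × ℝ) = {86/3} × {-7/4}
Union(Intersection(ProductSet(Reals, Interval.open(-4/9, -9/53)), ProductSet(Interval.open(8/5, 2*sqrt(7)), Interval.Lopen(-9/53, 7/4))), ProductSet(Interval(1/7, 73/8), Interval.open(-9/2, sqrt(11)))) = ProductSet(Interval(1/7, 73/8), Interval.open(-9/2, sqrt(11)))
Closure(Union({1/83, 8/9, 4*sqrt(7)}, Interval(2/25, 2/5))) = Union({1/83, 8/9, 4*sqrt(7)}, Interval(2/25, 2/5))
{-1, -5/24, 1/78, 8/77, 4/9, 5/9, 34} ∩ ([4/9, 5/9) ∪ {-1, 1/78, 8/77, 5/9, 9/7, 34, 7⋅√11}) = {-1, 1/78, 8/77, 4/9, 5/9, 34}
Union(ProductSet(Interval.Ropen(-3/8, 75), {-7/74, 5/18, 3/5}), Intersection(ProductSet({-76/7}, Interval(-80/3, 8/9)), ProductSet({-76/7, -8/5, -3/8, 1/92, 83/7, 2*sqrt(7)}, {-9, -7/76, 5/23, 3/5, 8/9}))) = Union(ProductSet({-76/7}, {-9, -7/76, 5/23, 3/5, 8/9}), ProductSet(Interval.Ropen(-3/8, 75), {-7/74, 5/18, 3/5}))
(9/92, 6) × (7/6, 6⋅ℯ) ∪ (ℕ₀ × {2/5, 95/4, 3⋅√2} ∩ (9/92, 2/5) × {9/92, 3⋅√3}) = (9/92, 6) × (7/6, 6⋅ℯ)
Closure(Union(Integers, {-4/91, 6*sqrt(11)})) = Union({-4/91, 6*sqrt(11)}, Integers)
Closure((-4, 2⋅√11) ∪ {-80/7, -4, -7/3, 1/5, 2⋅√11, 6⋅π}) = {-80/7, 6⋅π} ∪ [-4, 2⋅√11]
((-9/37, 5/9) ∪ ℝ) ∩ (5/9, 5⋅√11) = (5/9, 5⋅√11)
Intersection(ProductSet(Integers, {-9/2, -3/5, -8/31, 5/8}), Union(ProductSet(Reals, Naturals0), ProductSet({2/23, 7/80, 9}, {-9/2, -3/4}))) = ProductSet({9}, {-9/2})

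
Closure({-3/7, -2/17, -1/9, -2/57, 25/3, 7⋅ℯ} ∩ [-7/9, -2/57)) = {-3/7, -2/17, -1/9}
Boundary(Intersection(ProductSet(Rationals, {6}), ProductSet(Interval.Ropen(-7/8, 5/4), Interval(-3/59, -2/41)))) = EmptySet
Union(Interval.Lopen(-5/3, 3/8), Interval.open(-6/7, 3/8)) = Interval.Lopen(-5/3, 3/8)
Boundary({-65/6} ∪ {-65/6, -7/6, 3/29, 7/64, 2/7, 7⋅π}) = {-65/6, -7/6, 3/29, 7/64, 2/7, 7⋅π}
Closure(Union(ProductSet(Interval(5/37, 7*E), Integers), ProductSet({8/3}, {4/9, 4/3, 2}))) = Union(ProductSet({8/3}, {4/9, 4/3, 2}), ProductSet(Interval(5/37, 7*E), Integers))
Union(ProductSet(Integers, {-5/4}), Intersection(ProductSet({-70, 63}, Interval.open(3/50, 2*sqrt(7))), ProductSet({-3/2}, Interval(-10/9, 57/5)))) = ProductSet(Integers, {-5/4})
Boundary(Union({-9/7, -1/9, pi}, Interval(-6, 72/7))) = {-6, 72/7}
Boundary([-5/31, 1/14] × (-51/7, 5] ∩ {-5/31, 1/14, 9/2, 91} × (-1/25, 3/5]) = {-5/31, 1/14} × [-1/25, 3/5]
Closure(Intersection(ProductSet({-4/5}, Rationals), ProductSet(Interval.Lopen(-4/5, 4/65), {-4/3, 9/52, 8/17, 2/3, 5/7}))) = EmptySet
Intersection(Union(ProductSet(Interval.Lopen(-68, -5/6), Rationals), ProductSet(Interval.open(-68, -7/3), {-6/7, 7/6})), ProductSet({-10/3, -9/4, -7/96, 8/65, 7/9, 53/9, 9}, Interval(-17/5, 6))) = ProductSet({-10/3, -9/4}, Intersection(Interval(-17/5, 6), Rationals))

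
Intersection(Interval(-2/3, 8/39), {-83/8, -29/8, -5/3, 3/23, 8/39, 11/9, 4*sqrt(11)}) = {3/23, 8/39}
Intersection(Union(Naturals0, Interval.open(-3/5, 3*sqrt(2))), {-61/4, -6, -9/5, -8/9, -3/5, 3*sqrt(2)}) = EmptySet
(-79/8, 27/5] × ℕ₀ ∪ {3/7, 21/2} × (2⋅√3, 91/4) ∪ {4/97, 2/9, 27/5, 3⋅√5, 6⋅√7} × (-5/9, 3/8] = ((-79/8, 27/5] × ℕ₀) ∪ ({3/7, 21/2} × (2⋅√3, 91/4)) ∪ ({4/97, 2/9, 27/5, 3⋅√5, 6⋅√7} × (-5/9, 3/8])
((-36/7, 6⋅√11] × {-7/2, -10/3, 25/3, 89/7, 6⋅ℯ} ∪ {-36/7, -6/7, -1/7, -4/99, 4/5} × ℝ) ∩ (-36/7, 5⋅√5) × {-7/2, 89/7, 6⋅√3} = ((-36/7, 5⋅√5) × {-7/2, 89/7}) ∪ ({-6/7, -1/7, -4/99, 4/5} × {-7/2, 89/7, 6⋅√3})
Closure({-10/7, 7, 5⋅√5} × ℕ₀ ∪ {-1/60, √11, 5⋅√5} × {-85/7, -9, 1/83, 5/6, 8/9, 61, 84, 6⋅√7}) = ({-10/7, 7, 5⋅√5} × ℕ₀) ∪ ({-1/60, √11, 5⋅√5} × {-85/7, -9, 1/83, 5/6, 8/9, 61, 84, 6⋅√7})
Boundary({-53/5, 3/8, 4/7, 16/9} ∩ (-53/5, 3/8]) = {3/8}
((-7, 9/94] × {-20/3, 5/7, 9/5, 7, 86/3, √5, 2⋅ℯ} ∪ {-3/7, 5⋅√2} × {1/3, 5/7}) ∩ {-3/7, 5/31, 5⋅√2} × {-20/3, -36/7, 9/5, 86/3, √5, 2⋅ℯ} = {-3/7} × {-20/3, 9/5, 86/3, √5, 2⋅ℯ}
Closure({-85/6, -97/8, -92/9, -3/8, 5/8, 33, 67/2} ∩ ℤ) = {33}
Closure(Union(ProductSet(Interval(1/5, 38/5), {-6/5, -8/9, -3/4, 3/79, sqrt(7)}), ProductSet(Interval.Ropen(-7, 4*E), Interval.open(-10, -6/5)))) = Union(ProductSet({-7, 4*E}, Interval(-10, -6/5)), ProductSet(Interval(-7, 4*E), {-10, -6/5}), ProductSet(Interval.Ropen(-7, 4*E), Interval.open(-10, -6/5)), ProductSet(Interval(1/5, 38/5), {-6/5, -8/9, -3/4, 3/79, sqrt(7)}))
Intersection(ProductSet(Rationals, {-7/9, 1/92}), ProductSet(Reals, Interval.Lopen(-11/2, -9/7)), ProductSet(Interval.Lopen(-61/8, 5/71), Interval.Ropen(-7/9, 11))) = EmptySet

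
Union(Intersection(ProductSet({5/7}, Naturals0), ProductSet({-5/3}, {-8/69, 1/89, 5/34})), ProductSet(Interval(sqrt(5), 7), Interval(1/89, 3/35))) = ProductSet(Interval(sqrt(5), 7), Interval(1/89, 3/35))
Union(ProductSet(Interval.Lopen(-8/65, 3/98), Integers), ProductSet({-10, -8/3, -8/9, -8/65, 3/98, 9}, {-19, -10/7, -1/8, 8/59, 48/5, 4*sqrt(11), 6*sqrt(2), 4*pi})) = Union(ProductSet({-10, -8/3, -8/9, -8/65, 3/98, 9}, {-19, -10/7, -1/8, 8/59, 48/5, 4*sqrt(11), 6*sqrt(2), 4*pi}), ProductSet(Interval.Lopen(-8/65, 3/98), Integers))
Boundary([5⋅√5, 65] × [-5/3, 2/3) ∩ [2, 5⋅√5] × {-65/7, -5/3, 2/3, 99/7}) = {5⋅√5} × {-5/3}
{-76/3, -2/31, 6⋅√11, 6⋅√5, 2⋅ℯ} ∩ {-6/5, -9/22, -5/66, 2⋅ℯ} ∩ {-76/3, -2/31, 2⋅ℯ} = {2⋅ℯ}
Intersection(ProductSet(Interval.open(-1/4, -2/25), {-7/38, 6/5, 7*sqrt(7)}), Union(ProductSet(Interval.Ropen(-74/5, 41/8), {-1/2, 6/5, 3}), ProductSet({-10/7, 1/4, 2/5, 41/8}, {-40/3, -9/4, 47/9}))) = ProductSet(Interval.open(-1/4, -2/25), {6/5})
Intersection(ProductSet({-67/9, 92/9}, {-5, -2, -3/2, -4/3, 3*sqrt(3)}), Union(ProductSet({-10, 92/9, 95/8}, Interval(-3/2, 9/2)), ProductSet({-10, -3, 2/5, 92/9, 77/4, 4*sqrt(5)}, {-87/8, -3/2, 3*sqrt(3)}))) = ProductSet({92/9}, {-3/2, -4/3, 3*sqrt(3)})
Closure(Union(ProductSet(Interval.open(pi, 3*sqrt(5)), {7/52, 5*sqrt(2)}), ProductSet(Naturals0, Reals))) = Union(ProductSet(Interval(pi, 3*sqrt(5)), {7/52, 5*sqrt(2)}), ProductSet(Naturals0, Reals))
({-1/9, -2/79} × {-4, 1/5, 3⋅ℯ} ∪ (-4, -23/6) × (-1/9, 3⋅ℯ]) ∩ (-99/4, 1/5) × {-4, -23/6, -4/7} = {-1/9, -2/79} × {-4}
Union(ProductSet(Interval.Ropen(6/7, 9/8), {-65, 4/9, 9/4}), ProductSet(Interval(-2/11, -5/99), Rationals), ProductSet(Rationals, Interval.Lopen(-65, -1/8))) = Union(ProductSet(Interval(-2/11, -5/99), Rationals), ProductSet(Interval.Ropen(6/7, 9/8), {-65, 4/9, 9/4}), ProductSet(Rationals, Interval.Lopen(-65, -1/8)))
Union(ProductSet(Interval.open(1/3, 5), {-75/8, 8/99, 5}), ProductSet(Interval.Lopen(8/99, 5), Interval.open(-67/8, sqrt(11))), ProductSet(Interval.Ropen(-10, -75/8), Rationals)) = Union(ProductSet(Interval.Ropen(-10, -75/8), Rationals), ProductSet(Interval.Lopen(8/99, 5), Interval.open(-67/8, sqrt(11))), ProductSet(Interval.open(1/3, 5), {-75/8, 8/99, 5}))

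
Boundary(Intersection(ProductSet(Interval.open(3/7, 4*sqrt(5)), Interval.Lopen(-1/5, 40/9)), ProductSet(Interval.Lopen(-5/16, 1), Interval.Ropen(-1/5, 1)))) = Union(ProductSet({3/7, 1}, Interval(-1/5, 1)), ProductSet(Interval(3/7, 1), {-1/5, 1}))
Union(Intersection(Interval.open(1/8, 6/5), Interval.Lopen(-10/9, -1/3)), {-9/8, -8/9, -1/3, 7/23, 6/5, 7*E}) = {-9/8, -8/9, -1/3, 7/23, 6/5, 7*E}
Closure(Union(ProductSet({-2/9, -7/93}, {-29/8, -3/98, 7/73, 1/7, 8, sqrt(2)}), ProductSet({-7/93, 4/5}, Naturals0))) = Union(ProductSet({-2/9, -7/93}, {-29/8, -3/98, 7/73, 1/7, 8, sqrt(2)}), ProductSet({-7/93, 4/5}, Naturals0))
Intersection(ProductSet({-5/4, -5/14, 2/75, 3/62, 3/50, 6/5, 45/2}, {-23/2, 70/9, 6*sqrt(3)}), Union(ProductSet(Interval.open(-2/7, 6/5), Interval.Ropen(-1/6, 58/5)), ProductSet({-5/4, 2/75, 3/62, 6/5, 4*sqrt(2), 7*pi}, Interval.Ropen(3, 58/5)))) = ProductSet({-5/4, 2/75, 3/62, 3/50, 6/5}, {70/9, 6*sqrt(3)})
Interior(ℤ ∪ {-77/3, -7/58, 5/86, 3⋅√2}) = ∅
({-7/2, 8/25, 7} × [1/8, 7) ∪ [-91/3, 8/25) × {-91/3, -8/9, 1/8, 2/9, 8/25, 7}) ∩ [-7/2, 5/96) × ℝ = ({-7/2} × [1/8, 7)) ∪ ([-7/2, 5/96) × {-91/3, -8/9, 1/8, 2/9, 8/25, 7})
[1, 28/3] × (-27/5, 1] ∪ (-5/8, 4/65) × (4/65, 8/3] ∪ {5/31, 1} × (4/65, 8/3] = ([1, 28/3] × (-27/5, 1]) ∪ (((-5/8, 4/65) ∪ {5/31, 1}) × (4/65, 8/3])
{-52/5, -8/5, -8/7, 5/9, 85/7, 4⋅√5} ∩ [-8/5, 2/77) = {-8/5, -8/7}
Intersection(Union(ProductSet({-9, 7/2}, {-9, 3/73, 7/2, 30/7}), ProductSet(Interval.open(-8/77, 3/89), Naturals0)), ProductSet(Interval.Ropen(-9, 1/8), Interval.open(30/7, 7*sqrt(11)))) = ProductSet(Interval.open(-8/77, 3/89), Range(5, 24, 1))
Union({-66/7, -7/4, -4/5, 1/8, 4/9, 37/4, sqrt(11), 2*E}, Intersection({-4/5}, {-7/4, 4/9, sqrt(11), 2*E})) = {-66/7, -7/4, -4/5, 1/8, 4/9, 37/4, sqrt(11), 2*E}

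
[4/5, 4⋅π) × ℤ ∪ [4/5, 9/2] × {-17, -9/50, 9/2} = ([4/5, 4⋅π) × ℤ) ∪ ([4/5, 9/2] × {-17, -9/50, 9/2})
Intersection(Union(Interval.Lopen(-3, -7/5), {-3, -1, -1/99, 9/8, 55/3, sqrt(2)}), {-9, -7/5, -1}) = {-7/5, -1}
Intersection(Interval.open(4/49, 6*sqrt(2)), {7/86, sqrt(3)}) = {sqrt(3)}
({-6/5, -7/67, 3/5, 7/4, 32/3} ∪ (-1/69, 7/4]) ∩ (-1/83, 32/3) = (-1/83, 7/4]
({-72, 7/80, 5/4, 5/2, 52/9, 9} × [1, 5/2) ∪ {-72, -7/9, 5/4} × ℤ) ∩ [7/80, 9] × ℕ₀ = ({5/4} × ℕ₀) ∪ ({7/80, 5/4, 5/2, 52/9, 9} × {1, 2})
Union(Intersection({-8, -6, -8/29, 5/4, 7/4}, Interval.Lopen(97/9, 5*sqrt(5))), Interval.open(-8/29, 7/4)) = Interval.open(-8/29, 7/4)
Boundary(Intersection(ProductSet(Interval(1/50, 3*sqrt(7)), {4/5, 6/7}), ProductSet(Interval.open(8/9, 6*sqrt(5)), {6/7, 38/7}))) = ProductSet(Interval(8/9, 3*sqrt(7)), {6/7})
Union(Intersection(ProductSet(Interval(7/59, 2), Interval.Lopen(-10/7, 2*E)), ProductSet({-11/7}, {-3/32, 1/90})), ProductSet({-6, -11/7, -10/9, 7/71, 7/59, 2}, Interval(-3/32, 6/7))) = ProductSet({-6, -11/7, -10/9, 7/71, 7/59, 2}, Interval(-3/32, 6/7))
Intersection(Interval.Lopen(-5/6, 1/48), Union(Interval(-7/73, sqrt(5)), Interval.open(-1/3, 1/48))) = Interval.Lopen(-1/3, 1/48)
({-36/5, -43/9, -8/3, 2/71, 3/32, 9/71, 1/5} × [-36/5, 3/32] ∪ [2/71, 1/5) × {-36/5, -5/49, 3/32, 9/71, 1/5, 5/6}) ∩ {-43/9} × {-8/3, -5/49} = {-43/9} × {-8/3, -5/49}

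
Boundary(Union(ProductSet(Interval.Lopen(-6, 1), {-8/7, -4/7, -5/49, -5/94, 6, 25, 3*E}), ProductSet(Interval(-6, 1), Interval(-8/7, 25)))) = Union(ProductSet({-6, 1}, Interval(-8/7, 25)), ProductSet(Interval(-6, 1), {-8/7, 25}))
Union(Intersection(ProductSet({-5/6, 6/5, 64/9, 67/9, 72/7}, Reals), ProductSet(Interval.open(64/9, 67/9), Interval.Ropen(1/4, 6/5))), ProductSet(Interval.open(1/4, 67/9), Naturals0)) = ProductSet(Interval.open(1/4, 67/9), Naturals0)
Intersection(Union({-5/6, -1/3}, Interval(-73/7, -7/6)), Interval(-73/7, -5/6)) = Union({-5/6}, Interval(-73/7, -7/6))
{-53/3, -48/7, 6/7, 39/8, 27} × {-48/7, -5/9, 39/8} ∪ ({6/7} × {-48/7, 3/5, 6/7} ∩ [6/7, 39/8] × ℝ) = ({6/7} × {-48/7, 3/5, 6/7}) ∪ ({-53/3, -48/7, 6/7, 39/8, 27} × {-48/7, -5/9, 39/8})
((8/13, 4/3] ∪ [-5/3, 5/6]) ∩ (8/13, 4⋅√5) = (8/13, 4/3]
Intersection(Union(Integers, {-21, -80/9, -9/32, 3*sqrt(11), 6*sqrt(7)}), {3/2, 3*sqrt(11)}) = {3*sqrt(11)}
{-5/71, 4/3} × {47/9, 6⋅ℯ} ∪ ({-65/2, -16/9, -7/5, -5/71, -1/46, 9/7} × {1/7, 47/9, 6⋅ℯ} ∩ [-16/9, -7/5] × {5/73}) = {-5/71, 4/3} × {47/9, 6⋅ℯ}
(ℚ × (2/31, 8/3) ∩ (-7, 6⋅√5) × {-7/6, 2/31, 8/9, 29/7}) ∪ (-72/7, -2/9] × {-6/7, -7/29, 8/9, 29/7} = ((-72/7, -2/9] × {-6/7, -7/29, 8/9, 29/7}) ∪ ((ℚ ∩ (-7, 6⋅√5)) × {8/9})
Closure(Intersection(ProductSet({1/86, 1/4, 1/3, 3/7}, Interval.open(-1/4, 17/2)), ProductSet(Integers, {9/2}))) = EmptySet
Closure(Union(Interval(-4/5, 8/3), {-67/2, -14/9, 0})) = Union({-67/2, -14/9}, Interval(-4/5, 8/3))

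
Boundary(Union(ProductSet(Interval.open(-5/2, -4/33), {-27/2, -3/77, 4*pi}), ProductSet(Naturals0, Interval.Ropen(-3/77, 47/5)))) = Union(ProductSet(Interval(-5/2, -4/33), {-27/2, -3/77, 4*pi}), ProductSet(Naturals0, Interval(-3/77, 47/5)))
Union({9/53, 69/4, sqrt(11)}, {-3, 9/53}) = {-3, 9/53, 69/4, sqrt(11)}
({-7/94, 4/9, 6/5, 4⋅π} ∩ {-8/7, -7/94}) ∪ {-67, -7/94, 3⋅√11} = {-67, -7/94, 3⋅√11}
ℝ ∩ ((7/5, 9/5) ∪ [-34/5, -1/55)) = [-34/5, -1/55) ∪ (7/5, 9/5)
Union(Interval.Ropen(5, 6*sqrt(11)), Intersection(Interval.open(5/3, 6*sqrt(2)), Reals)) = Interval.open(5/3, 6*sqrt(11))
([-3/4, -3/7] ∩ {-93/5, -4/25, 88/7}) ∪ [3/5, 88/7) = [3/5, 88/7)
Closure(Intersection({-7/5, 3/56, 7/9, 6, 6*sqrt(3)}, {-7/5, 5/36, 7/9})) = {-7/5, 7/9}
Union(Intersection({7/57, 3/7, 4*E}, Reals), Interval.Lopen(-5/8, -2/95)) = Union({7/57, 3/7, 4*E}, Interval.Lopen(-5/8, -2/95))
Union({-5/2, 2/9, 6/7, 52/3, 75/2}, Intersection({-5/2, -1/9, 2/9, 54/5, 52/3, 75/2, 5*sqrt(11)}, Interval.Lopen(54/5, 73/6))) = {-5/2, 2/9, 6/7, 52/3, 75/2}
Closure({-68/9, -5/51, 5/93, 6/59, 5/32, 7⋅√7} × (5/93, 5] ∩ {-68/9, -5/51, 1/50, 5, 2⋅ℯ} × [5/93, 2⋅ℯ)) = {-68/9, -5/51} × [5/93, 5]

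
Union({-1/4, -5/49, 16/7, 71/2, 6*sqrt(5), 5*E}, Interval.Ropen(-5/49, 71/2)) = Union({-1/4}, Interval(-5/49, 71/2))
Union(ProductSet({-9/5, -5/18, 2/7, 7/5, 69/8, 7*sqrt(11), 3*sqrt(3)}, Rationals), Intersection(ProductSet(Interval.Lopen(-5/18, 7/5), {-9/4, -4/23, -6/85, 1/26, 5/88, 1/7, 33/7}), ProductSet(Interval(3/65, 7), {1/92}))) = ProductSet({-9/5, -5/18, 2/7, 7/5, 69/8, 7*sqrt(11), 3*sqrt(3)}, Rationals)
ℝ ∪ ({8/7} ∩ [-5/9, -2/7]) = ℝ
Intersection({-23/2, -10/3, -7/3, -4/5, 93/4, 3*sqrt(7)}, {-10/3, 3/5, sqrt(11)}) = {-10/3}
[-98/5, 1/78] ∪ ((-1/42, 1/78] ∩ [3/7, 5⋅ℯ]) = [-98/5, 1/78]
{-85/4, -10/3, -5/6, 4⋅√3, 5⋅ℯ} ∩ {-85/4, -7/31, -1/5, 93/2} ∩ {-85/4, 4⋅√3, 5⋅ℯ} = {-85/4}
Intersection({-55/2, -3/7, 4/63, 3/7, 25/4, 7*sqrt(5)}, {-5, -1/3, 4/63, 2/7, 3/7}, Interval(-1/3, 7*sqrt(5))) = {4/63, 3/7}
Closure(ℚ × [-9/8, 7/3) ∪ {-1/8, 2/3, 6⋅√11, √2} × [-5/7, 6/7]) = ℝ × [-9/8, 7/3]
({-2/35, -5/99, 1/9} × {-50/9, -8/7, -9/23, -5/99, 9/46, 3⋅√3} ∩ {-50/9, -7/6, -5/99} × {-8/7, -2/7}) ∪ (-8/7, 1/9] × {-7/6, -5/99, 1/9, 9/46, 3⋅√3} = ({-5/99} × {-8/7}) ∪ ((-8/7, 1/9] × {-7/6, -5/99, 1/9, 9/46, 3⋅√3})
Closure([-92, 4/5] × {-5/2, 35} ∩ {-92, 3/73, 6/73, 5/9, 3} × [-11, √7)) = {-92, 3/73, 6/73, 5/9} × {-5/2}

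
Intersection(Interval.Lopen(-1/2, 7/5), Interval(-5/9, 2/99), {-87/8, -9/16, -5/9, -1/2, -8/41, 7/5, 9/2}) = {-8/41}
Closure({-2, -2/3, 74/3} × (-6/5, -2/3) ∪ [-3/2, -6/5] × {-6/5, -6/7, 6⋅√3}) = ({-2, -2/3, 74/3} × [-6/5, -2/3]) ∪ ([-3/2, -6/5] × {-6/5, -6/7, 6⋅√3})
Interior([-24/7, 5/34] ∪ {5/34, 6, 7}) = (-24/7, 5/34)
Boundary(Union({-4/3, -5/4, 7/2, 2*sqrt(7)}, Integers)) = Union({-4/3, -5/4, 7/2, 2*sqrt(7)}, Integers)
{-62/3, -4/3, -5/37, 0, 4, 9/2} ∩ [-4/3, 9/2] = {-4/3, -5/37, 0, 4, 9/2}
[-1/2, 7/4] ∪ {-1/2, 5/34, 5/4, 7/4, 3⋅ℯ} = [-1/2, 7/4] ∪ {3⋅ℯ}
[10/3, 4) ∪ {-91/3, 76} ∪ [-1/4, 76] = {-91/3} ∪ [-1/4, 76]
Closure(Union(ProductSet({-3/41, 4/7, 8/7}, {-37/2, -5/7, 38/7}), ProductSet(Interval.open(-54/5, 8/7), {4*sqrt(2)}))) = Union(ProductSet({-3/41, 4/7, 8/7}, {-37/2, -5/7, 38/7}), ProductSet(Interval(-54/5, 8/7), {4*sqrt(2)}))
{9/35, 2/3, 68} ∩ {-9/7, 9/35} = {9/35}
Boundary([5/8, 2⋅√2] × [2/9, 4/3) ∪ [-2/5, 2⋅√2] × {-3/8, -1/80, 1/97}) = ({5/8, 2⋅√2} × [2/9, 4/3]) ∪ ([5/8, 2⋅√2] × {2/9, 4/3}) ∪ ([-2/5, 2⋅√2] × {-3/8, -1/80, 1/97})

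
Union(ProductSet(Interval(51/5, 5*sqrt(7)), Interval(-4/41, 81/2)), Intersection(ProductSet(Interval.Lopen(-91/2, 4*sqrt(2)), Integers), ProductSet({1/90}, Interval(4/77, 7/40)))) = ProductSet(Interval(51/5, 5*sqrt(7)), Interval(-4/41, 81/2))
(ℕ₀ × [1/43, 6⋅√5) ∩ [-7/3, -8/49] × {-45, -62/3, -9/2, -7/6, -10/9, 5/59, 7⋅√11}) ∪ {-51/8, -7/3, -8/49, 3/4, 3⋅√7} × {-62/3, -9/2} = {-51/8, -7/3, -8/49, 3/4, 3⋅√7} × {-62/3, -9/2}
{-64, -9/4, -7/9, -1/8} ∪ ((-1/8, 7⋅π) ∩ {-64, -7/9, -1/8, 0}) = {-64, -9/4, -7/9, -1/8, 0}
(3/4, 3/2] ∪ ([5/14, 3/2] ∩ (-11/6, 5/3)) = [5/14, 3/2]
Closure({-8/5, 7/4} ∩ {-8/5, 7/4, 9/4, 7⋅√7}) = {-8/5, 7/4}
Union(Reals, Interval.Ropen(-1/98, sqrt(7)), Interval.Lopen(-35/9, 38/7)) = Interval(-oo, oo)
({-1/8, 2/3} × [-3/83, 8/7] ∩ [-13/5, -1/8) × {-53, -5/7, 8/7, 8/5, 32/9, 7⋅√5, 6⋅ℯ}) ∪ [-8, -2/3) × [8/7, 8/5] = [-8, -2/3) × [8/7, 8/5]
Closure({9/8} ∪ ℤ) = ℤ ∪ {9/8}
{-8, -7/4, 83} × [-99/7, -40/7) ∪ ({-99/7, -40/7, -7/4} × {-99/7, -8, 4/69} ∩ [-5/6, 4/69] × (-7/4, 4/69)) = {-8, -7/4, 83} × [-99/7, -40/7)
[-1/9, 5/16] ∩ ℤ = {0}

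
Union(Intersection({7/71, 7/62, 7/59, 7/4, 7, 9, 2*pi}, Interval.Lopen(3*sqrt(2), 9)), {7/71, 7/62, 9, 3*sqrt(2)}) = {7/71, 7/62, 7, 9, 3*sqrt(2), 2*pi}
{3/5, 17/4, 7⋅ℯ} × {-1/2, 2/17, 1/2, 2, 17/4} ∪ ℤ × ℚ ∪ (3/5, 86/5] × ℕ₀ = (ℤ × ℚ) ∪ ((3/5, 86/5] × ℕ₀) ∪ ({3/5, 17/4, 7⋅ℯ} × {-1/2, 2/17, 1/2, 2, 17/4})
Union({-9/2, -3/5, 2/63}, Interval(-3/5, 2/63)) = Union({-9/2}, Interval(-3/5, 2/63))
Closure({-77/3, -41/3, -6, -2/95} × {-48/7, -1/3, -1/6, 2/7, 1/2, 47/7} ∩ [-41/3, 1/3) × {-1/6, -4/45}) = {-41/3, -6, -2/95} × {-1/6}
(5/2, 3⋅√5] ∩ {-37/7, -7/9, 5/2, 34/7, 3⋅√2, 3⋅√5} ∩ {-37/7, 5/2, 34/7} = {34/7}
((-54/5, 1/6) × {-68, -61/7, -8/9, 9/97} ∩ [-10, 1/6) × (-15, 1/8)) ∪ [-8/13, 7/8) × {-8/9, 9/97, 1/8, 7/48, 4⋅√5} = ([-10, 1/6) × {-61/7, -8/9, 9/97}) ∪ ([-8/13, 7/8) × {-8/9, 9/97, 1/8, 7/48, 4⋅√5})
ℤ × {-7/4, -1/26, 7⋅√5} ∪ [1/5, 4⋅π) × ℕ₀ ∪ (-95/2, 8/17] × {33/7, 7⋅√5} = ([1/5, 4⋅π) × ℕ₀) ∪ (ℤ × {-7/4, -1/26, 7⋅√5}) ∪ ((-95/2, 8/17] × {33/7, 7⋅√5})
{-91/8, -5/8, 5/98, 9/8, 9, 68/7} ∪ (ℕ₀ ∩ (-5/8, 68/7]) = {-91/8, -5/8, 5/98, 9/8, 68/7} ∪ {0, 1, …, 9}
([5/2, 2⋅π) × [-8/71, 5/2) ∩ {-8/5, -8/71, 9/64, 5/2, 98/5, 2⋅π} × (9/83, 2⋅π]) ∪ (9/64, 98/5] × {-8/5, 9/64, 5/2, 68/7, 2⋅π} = ({5/2} × (9/83, 5/2)) ∪ ((9/64, 98/5] × {-8/5, 9/64, 5/2, 68/7, 2⋅π})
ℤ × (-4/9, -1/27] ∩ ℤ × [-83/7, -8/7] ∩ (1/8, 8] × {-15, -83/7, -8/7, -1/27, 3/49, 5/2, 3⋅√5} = ∅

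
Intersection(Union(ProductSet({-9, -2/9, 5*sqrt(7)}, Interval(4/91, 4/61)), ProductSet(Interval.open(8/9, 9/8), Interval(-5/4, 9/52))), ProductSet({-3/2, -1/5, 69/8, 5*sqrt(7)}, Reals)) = ProductSet({5*sqrt(7)}, Interval(4/91, 4/61))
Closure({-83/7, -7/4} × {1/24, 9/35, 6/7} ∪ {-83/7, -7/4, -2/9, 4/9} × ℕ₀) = ({-83/7, -7/4, -2/9, 4/9} × ℕ₀) ∪ ({-83/7, -7/4} × {1/24, 9/35, 6/7})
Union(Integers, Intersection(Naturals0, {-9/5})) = Integers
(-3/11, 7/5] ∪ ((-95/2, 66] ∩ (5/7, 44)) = (-3/11, 44)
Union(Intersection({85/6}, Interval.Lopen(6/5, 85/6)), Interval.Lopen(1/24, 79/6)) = Union({85/6}, Interval.Lopen(1/24, 79/6))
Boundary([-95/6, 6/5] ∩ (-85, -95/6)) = ∅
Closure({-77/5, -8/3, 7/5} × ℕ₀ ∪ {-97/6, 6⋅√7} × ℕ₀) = {-97/6, -77/5, -8/3, 7/5, 6⋅√7} × ℕ₀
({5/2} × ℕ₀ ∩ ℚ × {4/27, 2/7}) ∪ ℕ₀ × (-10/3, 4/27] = ℕ₀ × (-10/3, 4/27]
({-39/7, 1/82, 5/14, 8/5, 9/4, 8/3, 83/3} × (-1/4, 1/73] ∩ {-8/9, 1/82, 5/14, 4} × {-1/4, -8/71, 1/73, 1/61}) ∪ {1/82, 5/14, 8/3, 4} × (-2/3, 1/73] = {1/82, 5/14, 8/3, 4} × (-2/3, 1/73]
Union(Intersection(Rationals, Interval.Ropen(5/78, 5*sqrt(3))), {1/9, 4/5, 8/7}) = Intersection(Interval.Ropen(5/78, 5*sqrt(3)), Rationals)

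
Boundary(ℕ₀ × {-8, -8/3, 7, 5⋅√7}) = ℕ₀ × {-8, -8/3, 7, 5⋅√7}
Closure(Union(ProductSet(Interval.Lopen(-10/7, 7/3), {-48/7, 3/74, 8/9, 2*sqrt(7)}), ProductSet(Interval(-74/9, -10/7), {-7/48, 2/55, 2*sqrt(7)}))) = Union(ProductSet(Interval(-74/9, -10/7), {-7/48, 2/55, 2*sqrt(7)}), ProductSet(Interval(-10/7, 7/3), {-48/7, 3/74, 8/9, 2*sqrt(7)}))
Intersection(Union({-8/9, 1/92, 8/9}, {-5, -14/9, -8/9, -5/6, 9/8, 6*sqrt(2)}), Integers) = {-5}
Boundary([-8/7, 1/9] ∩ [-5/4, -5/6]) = {-8/7, -5/6}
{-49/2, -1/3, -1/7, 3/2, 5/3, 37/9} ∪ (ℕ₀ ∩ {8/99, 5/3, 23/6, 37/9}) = {-49/2, -1/3, -1/7, 3/2, 5/3, 37/9}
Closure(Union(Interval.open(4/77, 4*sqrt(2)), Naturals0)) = Union(Complement(Naturals0, Interval.open(4/77, 4*sqrt(2))), Interval(4/77, 4*sqrt(2)), Naturals0)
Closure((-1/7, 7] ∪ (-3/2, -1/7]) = [-3/2, 7]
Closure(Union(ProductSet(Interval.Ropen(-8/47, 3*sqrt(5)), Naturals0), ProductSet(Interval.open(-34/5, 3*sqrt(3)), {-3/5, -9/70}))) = Union(ProductSet(Interval(-34/5, 3*sqrt(3)), {-3/5, -9/70}), ProductSet(Interval(-8/47, 3*sqrt(5)), Naturals0))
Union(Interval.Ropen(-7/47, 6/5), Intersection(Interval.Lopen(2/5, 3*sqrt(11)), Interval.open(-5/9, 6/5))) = Interval.Ropen(-7/47, 6/5)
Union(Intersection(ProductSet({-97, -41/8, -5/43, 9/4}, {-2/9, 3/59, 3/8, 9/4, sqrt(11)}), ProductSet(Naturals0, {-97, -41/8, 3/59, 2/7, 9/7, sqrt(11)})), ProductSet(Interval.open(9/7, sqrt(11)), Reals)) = ProductSet(Interval.open(9/7, sqrt(11)), Reals)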